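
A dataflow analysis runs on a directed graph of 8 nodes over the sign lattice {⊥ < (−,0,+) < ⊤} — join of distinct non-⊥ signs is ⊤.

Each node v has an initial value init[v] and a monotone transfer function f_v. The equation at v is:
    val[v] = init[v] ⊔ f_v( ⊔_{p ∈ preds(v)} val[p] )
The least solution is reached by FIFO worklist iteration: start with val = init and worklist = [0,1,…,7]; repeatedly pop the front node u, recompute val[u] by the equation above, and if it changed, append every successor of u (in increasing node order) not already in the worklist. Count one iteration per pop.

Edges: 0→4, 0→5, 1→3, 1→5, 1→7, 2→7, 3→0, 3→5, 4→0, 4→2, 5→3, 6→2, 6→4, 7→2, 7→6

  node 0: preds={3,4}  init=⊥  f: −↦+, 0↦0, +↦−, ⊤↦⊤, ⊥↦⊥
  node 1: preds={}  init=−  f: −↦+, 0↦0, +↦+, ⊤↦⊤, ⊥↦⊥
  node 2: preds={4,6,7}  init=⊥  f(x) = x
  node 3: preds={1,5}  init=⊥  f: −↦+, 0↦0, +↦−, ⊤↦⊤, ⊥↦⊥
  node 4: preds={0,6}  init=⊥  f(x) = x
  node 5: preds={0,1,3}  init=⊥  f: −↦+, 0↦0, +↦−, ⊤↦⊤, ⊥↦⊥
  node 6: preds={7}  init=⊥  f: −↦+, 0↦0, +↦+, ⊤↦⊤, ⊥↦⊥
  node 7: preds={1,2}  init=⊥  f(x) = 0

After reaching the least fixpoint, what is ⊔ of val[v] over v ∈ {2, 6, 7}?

⊤

Trace (20 dequeues):
  [1] u=0 | in ⊥ | out ⊥ | ==
  [2] u=1 | in ⊥ | out − | ==
  [3] u=2 | in ⊥ | out ⊥ | ==
  [4] u=3 | in − | out + | prev ⊥ | push {0}
  [5] u=4 | in ⊥ | out ⊥ | ==
  [6] u=5 | in ⊤ | out ⊤ | prev ⊥ | push {3}
  [7] u=6 | in ⊥ | out ⊥ | ==
  [8] u=7 | in − | out 0 | prev ⊥ | push {2,6}
  [9] u=0 | in + | out − | prev ⊥ | push {4,5}
  [10] u=3 | in ⊤ | out ⊤ | prev + | push {0}
  [11] u=2 | in 0 | out 0 | prev ⊥ | push {7}
  [12] u=6 | in 0 | out 0 | prev ⊥ | push {2}
  [13] u=4 | in ⊤ | out ⊤ | prev ⊥ | push {}
  [14] u=5 | in ⊤ | out ⊤ | ==
  [15] u=0 | in ⊤ | out ⊤ | prev − | push {4,5}
  [16] u=7 | in ⊤ | out 0 | ==
  [17] u=2 | in ⊤ | out ⊤ | prev 0 | push {7}
  [18] u=4 | in ⊤ | out ⊤ | ==
  [19] u=5 | in ⊤ | out ⊤ | ==
  [20] u=7 | in ⊤ | out 0 | ==

Converged values:
  [0] ⊤
  [1] −
  [2] ⊤
  [3] ⊤
  [4] ⊤
  [5] ⊤
  [6] 0
  [7] 0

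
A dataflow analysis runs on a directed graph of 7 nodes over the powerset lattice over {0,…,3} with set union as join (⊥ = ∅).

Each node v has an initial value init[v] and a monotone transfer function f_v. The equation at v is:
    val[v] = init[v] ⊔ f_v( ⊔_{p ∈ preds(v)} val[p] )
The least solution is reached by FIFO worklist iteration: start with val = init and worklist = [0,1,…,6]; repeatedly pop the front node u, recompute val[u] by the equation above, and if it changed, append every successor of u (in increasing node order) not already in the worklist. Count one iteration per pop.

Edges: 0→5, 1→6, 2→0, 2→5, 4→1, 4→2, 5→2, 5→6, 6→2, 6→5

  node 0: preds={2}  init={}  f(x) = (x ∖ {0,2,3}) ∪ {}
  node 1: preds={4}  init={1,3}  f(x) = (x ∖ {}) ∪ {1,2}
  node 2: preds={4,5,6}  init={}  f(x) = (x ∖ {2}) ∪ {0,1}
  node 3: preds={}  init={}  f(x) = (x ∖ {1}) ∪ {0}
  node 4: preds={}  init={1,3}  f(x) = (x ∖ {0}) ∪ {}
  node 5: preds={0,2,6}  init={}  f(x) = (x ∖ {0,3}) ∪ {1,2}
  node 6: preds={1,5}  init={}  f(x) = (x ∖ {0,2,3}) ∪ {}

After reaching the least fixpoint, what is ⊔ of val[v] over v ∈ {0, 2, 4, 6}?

Trace (10 dequeues):
  [1] u=0 | in {} | out {} | ==
  [2] u=1 | in {1,3} | out {1,2,3} | prev {1,3} | push {}
  [3] u=2 | in {1,3} | out {0,1,3} | prev {} | push {0}
  [4] u=3 | in {} | out {0} | prev {} | push {}
  [5] u=4 | in {} | out {1,3} | ==
  [6] u=5 | in {0,1,3} | out {1,2} | prev {} | push {2}
  [7] u=6 | in {1,2,3} | out {1} | prev {} | push {5}
  [8] u=0 | in {0,1,3} | out {1} | prev {} | push {}
  [9] u=2 | in {1,2,3} | out {0,1,3} | ==
  [10] u=5 | in {0,1,3} | out {1,2} | ==

Converged values:
  [0] {1}
  [1] {1,2,3}
  [2] {0,1,3}
  [3] {0}
  [4] {1,3}
  [5] {1,2}
  [6] {1}

{0,1,3}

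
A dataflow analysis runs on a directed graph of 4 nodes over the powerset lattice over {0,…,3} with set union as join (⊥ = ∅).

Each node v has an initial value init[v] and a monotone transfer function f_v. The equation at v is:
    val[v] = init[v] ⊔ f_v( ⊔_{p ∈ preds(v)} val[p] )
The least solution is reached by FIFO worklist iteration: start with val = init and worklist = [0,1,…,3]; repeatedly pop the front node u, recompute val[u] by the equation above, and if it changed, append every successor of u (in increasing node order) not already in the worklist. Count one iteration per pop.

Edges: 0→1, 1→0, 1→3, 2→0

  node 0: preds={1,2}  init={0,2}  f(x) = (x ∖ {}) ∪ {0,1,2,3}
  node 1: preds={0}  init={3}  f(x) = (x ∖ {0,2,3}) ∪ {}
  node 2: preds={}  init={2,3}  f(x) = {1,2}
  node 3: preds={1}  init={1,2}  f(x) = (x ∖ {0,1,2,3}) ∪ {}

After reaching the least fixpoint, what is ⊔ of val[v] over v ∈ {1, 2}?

{1,2,3}

Iteration log — 5 steps:
  step 1. node 0  ⊔preds={2,3}  new={0,1,2,3}  old={0,2}  +wl: 
  step 2. node 1  ⊔preds={0,1,2,3}  new={1,3}  old={3}  +wl: 0
  step 3. node 2  ⊔preds={}  new={1,2,3}  old={2,3}  +wl: 
  step 4. node 3  ⊔preds={1,3}  new={1,2}  stable
  step 5. node 0  ⊔preds={1,2,3}  new={0,1,2,3}  stable

Least fixpoint reached:
  node 0: {0,1,2,3}
  node 1: {1,3}
  node 2: {1,2,3}
  node 3: {1,2}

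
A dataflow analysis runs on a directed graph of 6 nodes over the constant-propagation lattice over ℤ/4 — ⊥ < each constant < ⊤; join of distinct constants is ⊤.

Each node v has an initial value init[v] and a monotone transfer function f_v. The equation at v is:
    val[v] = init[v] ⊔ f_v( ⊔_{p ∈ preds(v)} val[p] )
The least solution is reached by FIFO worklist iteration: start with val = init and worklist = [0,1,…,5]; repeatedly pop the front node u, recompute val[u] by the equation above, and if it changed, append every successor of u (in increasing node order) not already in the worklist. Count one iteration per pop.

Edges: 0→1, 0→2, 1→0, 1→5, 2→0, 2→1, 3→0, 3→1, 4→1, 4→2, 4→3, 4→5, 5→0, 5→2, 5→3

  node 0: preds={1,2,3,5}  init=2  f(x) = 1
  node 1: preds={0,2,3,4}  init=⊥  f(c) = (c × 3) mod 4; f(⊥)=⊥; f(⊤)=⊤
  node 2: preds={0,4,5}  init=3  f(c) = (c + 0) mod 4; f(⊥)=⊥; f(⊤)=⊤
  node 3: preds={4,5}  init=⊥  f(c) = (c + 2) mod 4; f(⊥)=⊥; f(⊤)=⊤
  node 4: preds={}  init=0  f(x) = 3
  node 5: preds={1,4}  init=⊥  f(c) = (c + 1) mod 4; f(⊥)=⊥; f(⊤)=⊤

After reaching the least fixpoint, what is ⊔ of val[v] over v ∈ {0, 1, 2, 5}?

⊤

Trace (12 dequeues):
  [1] u=0 | in 3 | out ⊤ | prev 2 | push {}
  [2] u=1 | in ⊤ | out ⊤ | prev ⊥ | push {0}
  [3] u=2 | in ⊤ | out ⊤ | prev 3 | push {1}
  [4] u=3 | in 0 | out 2 | prev ⊥ | push {}
  [5] u=4 | in ⊥ | out ⊤ | prev 0 | push {2,3}
  [6] u=5 | in ⊤ | out ⊤ | prev ⊥ | push {}
  [7] u=0 | in ⊤ | out ⊤ | ==
  [8] u=1 | in ⊤ | out ⊤ | ==
  [9] u=2 | in ⊤ | out ⊤ | ==
  [10] u=3 | in ⊤ | out ⊤ | prev 2 | push {0,1}
  [11] u=0 | in ⊤ | out ⊤ | ==
  [12] u=1 | in ⊤ | out ⊤ | ==

Converged values:
  [0] ⊤
  [1] ⊤
  [2] ⊤
  [3] ⊤
  [4] ⊤
  [5] ⊤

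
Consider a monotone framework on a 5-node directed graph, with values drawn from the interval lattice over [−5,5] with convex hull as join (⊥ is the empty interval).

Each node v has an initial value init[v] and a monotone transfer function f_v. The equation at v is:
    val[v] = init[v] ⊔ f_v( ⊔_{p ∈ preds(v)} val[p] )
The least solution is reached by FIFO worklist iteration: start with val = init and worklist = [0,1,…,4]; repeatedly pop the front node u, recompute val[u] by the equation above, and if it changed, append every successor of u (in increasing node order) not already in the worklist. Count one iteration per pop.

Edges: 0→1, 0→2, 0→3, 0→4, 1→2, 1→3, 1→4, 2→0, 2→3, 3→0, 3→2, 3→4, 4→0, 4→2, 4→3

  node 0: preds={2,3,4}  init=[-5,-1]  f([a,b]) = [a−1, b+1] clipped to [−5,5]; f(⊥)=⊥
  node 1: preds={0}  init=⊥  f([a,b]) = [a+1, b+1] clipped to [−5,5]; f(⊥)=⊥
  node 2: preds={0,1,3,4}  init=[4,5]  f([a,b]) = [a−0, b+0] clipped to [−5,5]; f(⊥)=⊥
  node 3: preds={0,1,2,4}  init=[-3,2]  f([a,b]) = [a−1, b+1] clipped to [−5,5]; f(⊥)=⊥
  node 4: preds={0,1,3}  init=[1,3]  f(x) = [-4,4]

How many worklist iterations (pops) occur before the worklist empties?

8

Iteration log — 8 steps:
  step 1. node 0  ⊔preds=[-3,5]  new=[-5,5]  old=[-5,-1]  +wl: 
  step 2. node 1  ⊔preds=[-5,5]  new=[-4,5]  old=⊥  +wl: 
  step 3. node 2  ⊔preds=[-5,5]  new=[-5,5]  old=[4,5]  +wl: 0
  step 4. node 3  ⊔preds=[-5,5]  new=[-5,5]  old=[-3,2]  +wl: 2
  step 5. node 4  ⊔preds=[-5,5]  new=[-4,4]  old=[1,3]  +wl: 3
  step 6. node 0  ⊔preds=[-5,5]  new=[-5,5]  stable
  step 7. node 2  ⊔preds=[-5,5]  new=[-5,5]  stable
  step 8. node 3  ⊔preds=[-5,5]  new=[-5,5]  stable

Least fixpoint reached:
  node 0: [-5,5]
  node 1: [-4,5]
  node 2: [-5,5]
  node 3: [-5,5]
  node 4: [-4,4]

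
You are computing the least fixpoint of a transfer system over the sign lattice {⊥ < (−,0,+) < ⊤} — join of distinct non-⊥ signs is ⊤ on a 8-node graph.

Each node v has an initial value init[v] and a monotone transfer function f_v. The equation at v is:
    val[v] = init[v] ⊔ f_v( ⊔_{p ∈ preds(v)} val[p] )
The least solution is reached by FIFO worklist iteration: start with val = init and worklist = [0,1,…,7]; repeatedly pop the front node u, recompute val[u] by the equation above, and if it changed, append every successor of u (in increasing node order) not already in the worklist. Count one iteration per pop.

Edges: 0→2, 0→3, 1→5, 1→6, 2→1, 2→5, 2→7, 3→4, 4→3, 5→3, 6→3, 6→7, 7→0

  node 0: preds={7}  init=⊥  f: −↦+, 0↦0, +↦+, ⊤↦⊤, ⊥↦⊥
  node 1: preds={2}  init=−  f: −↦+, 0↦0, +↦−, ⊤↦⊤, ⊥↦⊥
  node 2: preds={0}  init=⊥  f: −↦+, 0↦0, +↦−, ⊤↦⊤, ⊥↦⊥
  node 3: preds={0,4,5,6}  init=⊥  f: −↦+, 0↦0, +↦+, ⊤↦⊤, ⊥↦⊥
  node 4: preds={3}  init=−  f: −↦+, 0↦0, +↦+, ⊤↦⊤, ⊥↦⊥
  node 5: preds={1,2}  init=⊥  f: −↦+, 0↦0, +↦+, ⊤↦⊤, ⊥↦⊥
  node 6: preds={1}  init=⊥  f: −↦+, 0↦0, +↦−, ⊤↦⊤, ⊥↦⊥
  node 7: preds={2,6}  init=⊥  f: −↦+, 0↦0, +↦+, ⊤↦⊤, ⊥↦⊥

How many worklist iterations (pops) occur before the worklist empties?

Worklist (25 pops):
  #1 pop 0: in=⊥ → ⊥ (no change)
  #2 pop 1: in=⊥ → − (no change)
  #3 pop 2: in=⊥ → ⊥ (no change)
  #4 pop 3: in=− → + (was ⊥); enqueue []
  #5 pop 4: in=+ → ⊤ (was −); enqueue [3]
  #6 pop 5: in=− → + (was ⊥); enqueue []
  #7 pop 6: in=− → + (was ⊥); enqueue []
  #8 pop 7: in=+ → + (was ⊥); enqueue [0]
  #9 pop 3: in=⊤ → ⊤ (was +); enqueue [4]
  #10 pop 0: in=+ → + (was ⊥); enqueue [2,3]
  #11 pop 4: in=⊤ → ⊤ (no change)
  #12 pop 2: in=+ → − (was ⊥); enqueue [1,5,7]
  #13 pop 3: in=⊤ → ⊤ (no change)
  #14 pop 1: in=− → ⊤ (was −); enqueue [6]
  #15 pop 5: in=⊤ → ⊤ (was +); enqueue [3]
  #16 pop 7: in=⊤ → ⊤ (was +); enqueue [0]
  #17 pop 6: in=⊤ → ⊤ (was +); enqueue [7]
  #18 pop 3: in=⊤ → ⊤ (no change)
  #19 pop 0: in=⊤ → ⊤ (was +); enqueue [2,3]
  #20 pop 7: in=⊤ → ⊤ (no change)
  #21 pop 2: in=⊤ → ⊤ (was −); enqueue [1,5,7]
  #22 pop 3: in=⊤ → ⊤ (no change)
  #23 pop 1: in=⊤ → ⊤ (no change)
  #24 pop 5: in=⊤ → ⊤ (no change)
  #25 pop 7: in=⊤ → ⊤ (no change)

Fixpoint:
  val[0] = ⊤
  val[1] = ⊤
  val[2] = ⊤
  val[3] = ⊤
  val[4] = ⊤
  val[5] = ⊤
  val[6] = ⊤
  val[7] = ⊤

25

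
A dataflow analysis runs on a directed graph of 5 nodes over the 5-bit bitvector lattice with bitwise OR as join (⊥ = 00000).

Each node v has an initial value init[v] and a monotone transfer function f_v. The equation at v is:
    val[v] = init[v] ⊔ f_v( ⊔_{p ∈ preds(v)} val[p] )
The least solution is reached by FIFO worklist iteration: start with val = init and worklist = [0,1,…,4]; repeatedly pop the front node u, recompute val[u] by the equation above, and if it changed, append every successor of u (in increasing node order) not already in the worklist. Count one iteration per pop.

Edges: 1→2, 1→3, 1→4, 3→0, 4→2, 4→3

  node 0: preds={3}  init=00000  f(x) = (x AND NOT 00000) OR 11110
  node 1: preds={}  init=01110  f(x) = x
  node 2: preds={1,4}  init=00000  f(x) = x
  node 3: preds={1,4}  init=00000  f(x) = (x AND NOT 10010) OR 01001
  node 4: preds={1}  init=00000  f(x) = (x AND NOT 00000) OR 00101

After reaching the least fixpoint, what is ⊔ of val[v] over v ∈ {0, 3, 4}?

Trace (8 dequeues):
  [1] u=0 | in 00000 | out 11110 | prev 00000 | push {}
  [2] u=1 | in 00000 | out 01110 | ==
  [3] u=2 | in 01110 | out 01110 | prev 00000 | push {}
  [4] u=3 | in 01110 | out 01101 | prev 00000 | push {0}
  [5] u=4 | in 01110 | out 01111 | prev 00000 | push {2,3}
  [6] u=0 | in 01101 | out 11111 | prev 11110 | push {}
  [7] u=2 | in 01111 | out 01111 | prev 01110 | push {}
  [8] u=3 | in 01111 | out 01101 | ==

Converged values:
  [0] 11111
  [1] 01110
  [2] 01111
  [3] 01101
  [4] 01111

11111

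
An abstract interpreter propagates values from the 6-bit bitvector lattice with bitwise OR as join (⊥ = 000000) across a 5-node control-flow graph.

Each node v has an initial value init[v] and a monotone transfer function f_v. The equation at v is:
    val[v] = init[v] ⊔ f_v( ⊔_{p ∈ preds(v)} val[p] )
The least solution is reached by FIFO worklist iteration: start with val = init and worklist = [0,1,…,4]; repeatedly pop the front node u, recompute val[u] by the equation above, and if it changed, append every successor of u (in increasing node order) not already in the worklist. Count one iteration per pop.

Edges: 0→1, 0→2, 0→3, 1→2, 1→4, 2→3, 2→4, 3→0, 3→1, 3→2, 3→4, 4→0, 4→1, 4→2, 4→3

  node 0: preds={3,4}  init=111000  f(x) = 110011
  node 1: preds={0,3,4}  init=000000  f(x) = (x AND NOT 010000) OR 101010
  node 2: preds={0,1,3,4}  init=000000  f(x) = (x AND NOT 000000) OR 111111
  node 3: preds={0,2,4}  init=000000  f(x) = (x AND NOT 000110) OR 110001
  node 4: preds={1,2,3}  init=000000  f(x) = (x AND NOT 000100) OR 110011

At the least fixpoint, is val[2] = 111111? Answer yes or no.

yes

Trace (9 dequeues):
  [1] u=0 | in 000000 | out 111011 | prev 111000 | push {}
  [2] u=1 | in 111011 | out 101011 | prev 000000 | push {}
  [3] u=2 | in 111011 | out 111111 | prev 000000 | push {}
  [4] u=3 | in 111111 | out 111001 | prev 000000 | push {0,1,2}
  [5] u=4 | in 111111 | out 111011 | prev 000000 | push {3}
  [6] u=0 | in 111011 | out 111011 | ==
  [7] u=1 | in 111011 | out 101011 | ==
  [8] u=2 | in 111011 | out 111111 | ==
  [9] u=3 | in 111111 | out 111001 | ==

Converged values:
  [0] 111011
  [1] 101011
  [2] 111111
  [3] 111001
  [4] 111011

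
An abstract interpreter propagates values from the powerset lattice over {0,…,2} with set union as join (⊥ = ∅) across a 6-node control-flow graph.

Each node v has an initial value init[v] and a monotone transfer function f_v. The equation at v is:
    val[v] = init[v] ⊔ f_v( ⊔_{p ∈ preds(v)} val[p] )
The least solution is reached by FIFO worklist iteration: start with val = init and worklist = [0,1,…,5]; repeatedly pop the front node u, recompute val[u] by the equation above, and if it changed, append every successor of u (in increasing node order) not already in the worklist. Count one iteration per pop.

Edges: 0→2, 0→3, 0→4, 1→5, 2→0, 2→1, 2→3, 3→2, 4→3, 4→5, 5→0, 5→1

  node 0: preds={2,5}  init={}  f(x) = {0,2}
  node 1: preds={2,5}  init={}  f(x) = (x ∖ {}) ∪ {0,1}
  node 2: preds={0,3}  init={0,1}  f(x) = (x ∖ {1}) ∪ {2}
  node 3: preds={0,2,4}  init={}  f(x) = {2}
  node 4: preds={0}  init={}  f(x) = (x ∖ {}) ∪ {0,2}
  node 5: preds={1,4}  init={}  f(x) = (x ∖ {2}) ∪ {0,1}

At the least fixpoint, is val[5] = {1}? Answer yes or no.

no

Worklist (11 pops):
  #1 pop 0: in={0,1} → {0,2} (was {}); enqueue []
  #2 pop 1: in={0,1} → {0,1} (was {}); enqueue []
  #3 pop 2: in={0,2} → {0,1,2} (was {0,1}); enqueue [0,1]
  #4 pop 3: in={0,1,2} → {2} (was {}); enqueue [2]
  #5 pop 4: in={0,2} → {0,2} (was {}); enqueue [3]
  #6 pop 5: in={0,1,2} → {0,1} (was {}); enqueue []
  #7 pop 0: in={0,1,2} → {0,2} (no change)
  #8 pop 1: in={0,1,2} → {0,1,2} (was {0,1}); enqueue [5]
  #9 pop 2: in={0,2} → {0,1,2} (no change)
  #10 pop 3: in={0,1,2} → {2} (no change)
  #11 pop 5: in={0,1,2} → {0,1} (no change)

Fixpoint:
  val[0] = {0,2}
  val[1] = {0,1,2}
  val[2] = {0,1,2}
  val[3] = {2}
  val[4] = {0,2}
  val[5] = {0,1}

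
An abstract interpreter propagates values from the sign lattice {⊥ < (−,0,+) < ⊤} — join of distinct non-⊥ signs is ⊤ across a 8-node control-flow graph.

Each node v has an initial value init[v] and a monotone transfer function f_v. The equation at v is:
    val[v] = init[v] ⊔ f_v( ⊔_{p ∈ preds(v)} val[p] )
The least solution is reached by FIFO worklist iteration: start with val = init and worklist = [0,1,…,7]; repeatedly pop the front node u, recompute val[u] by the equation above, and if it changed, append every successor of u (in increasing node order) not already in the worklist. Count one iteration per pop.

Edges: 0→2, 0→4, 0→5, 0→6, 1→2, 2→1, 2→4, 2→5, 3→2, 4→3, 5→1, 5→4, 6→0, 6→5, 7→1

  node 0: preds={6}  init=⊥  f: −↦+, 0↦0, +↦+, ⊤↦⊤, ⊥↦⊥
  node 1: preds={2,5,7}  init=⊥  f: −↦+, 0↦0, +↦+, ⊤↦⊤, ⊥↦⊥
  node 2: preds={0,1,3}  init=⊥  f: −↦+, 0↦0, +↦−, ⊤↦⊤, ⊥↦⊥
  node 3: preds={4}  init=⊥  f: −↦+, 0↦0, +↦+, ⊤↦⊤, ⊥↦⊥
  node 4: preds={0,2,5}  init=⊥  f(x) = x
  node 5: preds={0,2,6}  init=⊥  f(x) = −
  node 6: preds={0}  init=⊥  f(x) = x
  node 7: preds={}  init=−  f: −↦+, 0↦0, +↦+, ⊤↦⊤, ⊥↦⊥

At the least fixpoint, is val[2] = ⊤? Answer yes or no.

no

Iteration log — 12 steps:
  step 1. node 0  ⊔preds=⊥  new=⊥  stable
  step 2. node 1  ⊔preds=−  new=+  old=⊥  +wl: 
  step 3. node 2  ⊔preds=+  new=−  old=⊥  +wl: 1
  step 4. node 3  ⊔preds=⊥  new=⊥  stable
  step 5. node 4  ⊔preds=−  new=−  old=⊥  +wl: 3
  step 6. node 5  ⊔preds=−  new=−  old=⊥  +wl: 4
  step 7. node 6  ⊔preds=⊥  new=⊥  stable
  step 8. node 7  ⊔preds=⊥  new=−  stable
  step 9. node 1  ⊔preds=−  new=+  stable
  step 10. node 3  ⊔preds=−  new=+  old=⊥  +wl: 2
  step 11. node 4  ⊔preds=−  new=−  stable
  step 12. node 2  ⊔preds=+  new=−  stable

Least fixpoint reached:
  node 0: ⊥
  node 1: +
  node 2: −
  node 3: +
  node 4: −
  node 5: −
  node 6: ⊥
  node 7: −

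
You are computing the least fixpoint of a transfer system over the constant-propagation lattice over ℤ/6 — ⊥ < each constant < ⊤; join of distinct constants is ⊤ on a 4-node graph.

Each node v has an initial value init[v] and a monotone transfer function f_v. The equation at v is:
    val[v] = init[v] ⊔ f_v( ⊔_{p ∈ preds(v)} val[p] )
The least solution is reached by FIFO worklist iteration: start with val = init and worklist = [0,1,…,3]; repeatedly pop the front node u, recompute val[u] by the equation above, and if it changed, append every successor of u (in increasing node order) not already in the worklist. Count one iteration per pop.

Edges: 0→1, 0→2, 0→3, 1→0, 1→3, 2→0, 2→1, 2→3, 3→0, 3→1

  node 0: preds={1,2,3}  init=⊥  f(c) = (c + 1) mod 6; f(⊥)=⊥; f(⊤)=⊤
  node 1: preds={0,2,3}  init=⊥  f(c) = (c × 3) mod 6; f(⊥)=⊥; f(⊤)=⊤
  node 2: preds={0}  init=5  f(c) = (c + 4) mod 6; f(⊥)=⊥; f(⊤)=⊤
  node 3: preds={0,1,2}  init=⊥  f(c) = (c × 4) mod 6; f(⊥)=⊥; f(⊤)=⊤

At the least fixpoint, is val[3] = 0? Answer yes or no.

Iteration log — 8 steps:
  step 1. node 0  ⊔preds=5  new=0  old=⊥  +wl: 
  step 2. node 1  ⊔preds=⊤  new=⊤  old=⊥  +wl: 0
  step 3. node 2  ⊔preds=0  new=⊤  old=5  +wl: 1
  step 4. node 3  ⊔preds=⊤  new=⊤  old=⊥  +wl: 
  step 5. node 0  ⊔preds=⊤  new=⊤  old=0  +wl: 2,3
  step 6. node 1  ⊔preds=⊤  new=⊤  stable
  step 7. node 2  ⊔preds=⊤  new=⊤  stable
  step 8. node 3  ⊔preds=⊤  new=⊤  stable

Least fixpoint reached:
  node 0: ⊤
  node 1: ⊤
  node 2: ⊤
  node 3: ⊤

no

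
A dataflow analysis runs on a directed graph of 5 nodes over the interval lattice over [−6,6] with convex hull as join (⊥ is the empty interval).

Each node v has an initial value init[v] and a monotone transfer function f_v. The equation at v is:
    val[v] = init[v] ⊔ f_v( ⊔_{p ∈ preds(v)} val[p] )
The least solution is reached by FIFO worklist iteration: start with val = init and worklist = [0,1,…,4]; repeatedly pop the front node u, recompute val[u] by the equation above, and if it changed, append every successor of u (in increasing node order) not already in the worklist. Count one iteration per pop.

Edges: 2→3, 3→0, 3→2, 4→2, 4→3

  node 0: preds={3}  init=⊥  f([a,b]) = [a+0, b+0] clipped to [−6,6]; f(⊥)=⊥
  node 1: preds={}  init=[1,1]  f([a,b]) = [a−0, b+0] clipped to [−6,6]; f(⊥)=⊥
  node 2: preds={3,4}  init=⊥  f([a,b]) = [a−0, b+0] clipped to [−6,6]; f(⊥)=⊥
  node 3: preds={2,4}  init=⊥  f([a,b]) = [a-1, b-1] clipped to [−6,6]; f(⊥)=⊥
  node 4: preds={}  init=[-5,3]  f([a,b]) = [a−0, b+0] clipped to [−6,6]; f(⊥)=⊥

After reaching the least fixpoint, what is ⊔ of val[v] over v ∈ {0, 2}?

[-6,3]

Trace (8 dequeues):
  [1] u=0 | in ⊥ | out ⊥ | ==
  [2] u=1 | in ⊥ | out [1,1] | ==
  [3] u=2 | in [-5,3] | out [-5,3] | prev ⊥ | push {}
  [4] u=3 | in [-5,3] | out [-6,2] | prev ⊥ | push {0,2}
  [5] u=4 | in ⊥ | out [-5,3] | ==
  [6] u=0 | in [-6,2] | out [-6,2] | prev ⊥ | push {}
  [7] u=2 | in [-6,3] | out [-6,3] | prev [-5,3] | push {3}
  [8] u=3 | in [-6,3] | out [-6,2] | ==

Converged values:
  [0] [-6,2]
  [1] [1,1]
  [2] [-6,3]
  [3] [-6,2]
  [4] [-5,3]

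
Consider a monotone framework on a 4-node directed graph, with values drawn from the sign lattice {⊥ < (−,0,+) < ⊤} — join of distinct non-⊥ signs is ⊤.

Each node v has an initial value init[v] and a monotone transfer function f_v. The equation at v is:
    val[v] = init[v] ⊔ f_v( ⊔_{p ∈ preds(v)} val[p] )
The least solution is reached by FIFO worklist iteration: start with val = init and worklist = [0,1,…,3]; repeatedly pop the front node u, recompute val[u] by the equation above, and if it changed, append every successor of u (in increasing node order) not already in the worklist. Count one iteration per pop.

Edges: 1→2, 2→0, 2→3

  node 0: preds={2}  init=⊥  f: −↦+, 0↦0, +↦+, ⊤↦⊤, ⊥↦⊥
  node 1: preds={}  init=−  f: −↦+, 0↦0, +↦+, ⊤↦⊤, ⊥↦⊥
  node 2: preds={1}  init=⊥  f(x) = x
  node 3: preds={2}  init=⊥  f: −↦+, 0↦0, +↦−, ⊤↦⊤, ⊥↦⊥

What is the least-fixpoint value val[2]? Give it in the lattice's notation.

−

Trace (5 dequeues):
  [1] u=0 | in ⊥ | out ⊥ | ==
  [2] u=1 | in ⊥ | out − | ==
  [3] u=2 | in − | out − | prev ⊥ | push {0}
  [4] u=3 | in − | out + | prev ⊥ | push {}
  [5] u=0 | in − | out + | prev ⊥ | push {}

Converged values:
  [0] +
  [1] −
  [2] −
  [3] +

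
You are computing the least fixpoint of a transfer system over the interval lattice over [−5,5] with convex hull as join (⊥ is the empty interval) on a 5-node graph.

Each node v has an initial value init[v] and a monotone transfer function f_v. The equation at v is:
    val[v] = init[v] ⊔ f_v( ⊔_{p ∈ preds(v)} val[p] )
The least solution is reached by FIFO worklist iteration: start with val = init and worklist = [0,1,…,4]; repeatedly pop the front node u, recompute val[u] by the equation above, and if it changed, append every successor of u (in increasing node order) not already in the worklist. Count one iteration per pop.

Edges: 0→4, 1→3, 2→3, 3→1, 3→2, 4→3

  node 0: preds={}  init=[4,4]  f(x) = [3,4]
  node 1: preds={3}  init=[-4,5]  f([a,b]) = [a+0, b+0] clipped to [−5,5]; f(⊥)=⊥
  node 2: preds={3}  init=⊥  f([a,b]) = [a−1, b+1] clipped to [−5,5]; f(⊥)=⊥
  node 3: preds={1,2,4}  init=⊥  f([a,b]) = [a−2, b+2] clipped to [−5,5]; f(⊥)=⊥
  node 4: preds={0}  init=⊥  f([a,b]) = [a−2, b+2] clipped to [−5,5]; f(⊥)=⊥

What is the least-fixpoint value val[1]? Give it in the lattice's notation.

Trace (8 dequeues):
  [1] u=0 | in ⊥ | out [3,4] | prev [4,4] | push {}
  [2] u=1 | in ⊥ | out [-4,5] | ==
  [3] u=2 | in ⊥ | out ⊥ | ==
  [4] u=3 | in [-4,5] | out [-5,5] | prev ⊥ | push {1,2}
  [5] u=4 | in [3,4] | out [1,5] | prev ⊥ | push {3}
  [6] u=1 | in [-5,5] | out [-5,5] | prev [-4,5] | push {}
  [7] u=2 | in [-5,5] | out [-5,5] | prev ⊥ | push {}
  [8] u=3 | in [-5,5] | out [-5,5] | ==

Converged values:
  [0] [3,4]
  [1] [-5,5]
  [2] [-5,5]
  [3] [-5,5]
  [4] [1,5]

[-5,5]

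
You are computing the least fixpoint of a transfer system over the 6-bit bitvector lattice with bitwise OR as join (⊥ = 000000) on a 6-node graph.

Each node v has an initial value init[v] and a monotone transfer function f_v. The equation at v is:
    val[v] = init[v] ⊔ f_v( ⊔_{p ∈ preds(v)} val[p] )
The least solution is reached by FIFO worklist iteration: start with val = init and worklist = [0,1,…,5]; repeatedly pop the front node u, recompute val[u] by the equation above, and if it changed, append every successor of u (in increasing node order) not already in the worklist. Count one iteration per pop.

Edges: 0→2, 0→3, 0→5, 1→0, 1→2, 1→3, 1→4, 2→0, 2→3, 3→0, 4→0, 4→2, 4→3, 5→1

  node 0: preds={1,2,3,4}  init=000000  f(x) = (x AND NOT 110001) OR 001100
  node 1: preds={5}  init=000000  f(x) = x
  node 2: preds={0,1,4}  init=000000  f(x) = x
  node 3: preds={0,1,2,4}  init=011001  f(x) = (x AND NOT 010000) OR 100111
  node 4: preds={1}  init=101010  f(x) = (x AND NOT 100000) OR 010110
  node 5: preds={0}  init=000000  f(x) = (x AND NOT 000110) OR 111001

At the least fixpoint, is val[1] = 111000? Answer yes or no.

Worklist (17 pops):
  #1 pop 0: in=111011 → 001110 (was 000000); enqueue []
  #2 pop 1: in=000000 → 000000 (no change)
  #3 pop 2: in=101110 → 101110 (was 000000); enqueue [0]
  #4 pop 3: in=101110 → 111111 (was 011001); enqueue []
  #5 pop 4: in=000000 → 111110 (was 101010); enqueue [2,3]
  #6 pop 5: in=001110 → 111001 (was 000000); enqueue [1]
  #7 pop 0: in=111111 → 001110 (no change)
  #8 pop 2: in=111110 → 111110 (was 101110); enqueue [0]
  #9 pop 3: in=111110 → 111111 (no change)
  #10 pop 1: in=111001 → 111001 (was 000000); enqueue [2,3,4]
  #11 pop 0: in=111111 → 001110 (no change)
  #12 pop 2: in=111111 → 111111 (was 111110); enqueue [0]
  #13 pop 3: in=111111 → 111111 (no change)
  #14 pop 4: in=111001 → 111111 (was 111110); enqueue [2,3]
  #15 pop 0: in=111111 → 001110 (no change)
  #16 pop 2: in=111111 → 111111 (no change)
  #17 pop 3: in=111111 → 111111 (no change)

Fixpoint:
  val[0] = 001110
  val[1] = 111001
  val[2] = 111111
  val[3] = 111111
  val[4] = 111111
  val[5] = 111001

no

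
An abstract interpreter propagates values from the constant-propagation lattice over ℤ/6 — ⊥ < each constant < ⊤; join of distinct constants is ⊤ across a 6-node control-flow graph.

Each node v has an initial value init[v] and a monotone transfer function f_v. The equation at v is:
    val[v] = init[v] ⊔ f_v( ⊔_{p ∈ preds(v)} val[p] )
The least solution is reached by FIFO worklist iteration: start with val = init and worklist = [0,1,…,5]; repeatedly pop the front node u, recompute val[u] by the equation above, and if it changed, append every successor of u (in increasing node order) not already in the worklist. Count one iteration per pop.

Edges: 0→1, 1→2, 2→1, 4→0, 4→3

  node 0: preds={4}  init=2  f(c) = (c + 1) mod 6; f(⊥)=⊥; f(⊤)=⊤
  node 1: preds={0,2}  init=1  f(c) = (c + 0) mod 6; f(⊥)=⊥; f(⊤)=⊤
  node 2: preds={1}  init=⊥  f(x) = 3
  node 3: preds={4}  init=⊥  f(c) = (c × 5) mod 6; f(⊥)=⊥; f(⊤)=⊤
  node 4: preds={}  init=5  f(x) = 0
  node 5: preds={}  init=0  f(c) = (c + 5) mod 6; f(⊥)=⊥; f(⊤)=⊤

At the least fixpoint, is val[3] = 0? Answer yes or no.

no

Iteration log — 9 steps:
  step 1. node 0  ⊔preds=5  new=⊤  old=2  +wl: 
  step 2. node 1  ⊔preds=⊤  new=⊤  old=1  +wl: 
  step 3. node 2  ⊔preds=⊤  new=3  old=⊥  +wl: 1
  step 4. node 3  ⊔preds=5  new=1  old=⊥  +wl: 
  step 5. node 4  ⊔preds=⊥  new=⊤  old=5  +wl: 0,3
  step 6. node 5  ⊔preds=⊥  new=0  stable
  step 7. node 1  ⊔preds=⊤  new=⊤  stable
  step 8. node 0  ⊔preds=⊤  new=⊤  stable
  step 9. node 3  ⊔preds=⊤  new=⊤  old=1  +wl: 

Least fixpoint reached:
  node 0: ⊤
  node 1: ⊤
  node 2: 3
  node 3: ⊤
  node 4: ⊤
  node 5: 0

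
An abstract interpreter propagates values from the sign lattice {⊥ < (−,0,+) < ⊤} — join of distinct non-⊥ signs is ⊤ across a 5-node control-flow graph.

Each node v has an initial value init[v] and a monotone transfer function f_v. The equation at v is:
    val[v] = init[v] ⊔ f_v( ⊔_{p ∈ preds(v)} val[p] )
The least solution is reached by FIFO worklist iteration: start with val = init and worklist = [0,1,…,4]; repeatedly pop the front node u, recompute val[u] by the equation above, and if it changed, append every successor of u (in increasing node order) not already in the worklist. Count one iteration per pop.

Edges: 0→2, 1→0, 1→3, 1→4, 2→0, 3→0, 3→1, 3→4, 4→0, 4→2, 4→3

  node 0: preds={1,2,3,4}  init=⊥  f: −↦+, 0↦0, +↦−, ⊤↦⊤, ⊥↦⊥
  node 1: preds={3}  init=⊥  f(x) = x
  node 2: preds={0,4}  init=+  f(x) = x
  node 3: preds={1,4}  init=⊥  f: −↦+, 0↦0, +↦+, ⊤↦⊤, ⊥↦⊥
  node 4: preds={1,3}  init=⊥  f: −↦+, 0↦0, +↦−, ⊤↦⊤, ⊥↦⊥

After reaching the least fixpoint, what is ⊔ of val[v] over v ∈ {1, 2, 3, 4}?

Worklist (7 pops):
  #1 pop 0: in=+ → − (was ⊥); enqueue []
  #2 pop 1: in=⊥ → ⊥ (no change)
  #3 pop 2: in=− → ⊤ (was +); enqueue [0]
  #4 pop 3: in=⊥ → ⊥ (no change)
  #5 pop 4: in=⊥ → ⊥ (no change)
  #6 pop 0: in=⊤ → ⊤ (was −); enqueue [2]
  #7 pop 2: in=⊤ → ⊤ (no change)

Fixpoint:
  val[0] = ⊤
  val[1] = ⊥
  val[2] = ⊤
  val[3] = ⊥
  val[4] = ⊥

⊤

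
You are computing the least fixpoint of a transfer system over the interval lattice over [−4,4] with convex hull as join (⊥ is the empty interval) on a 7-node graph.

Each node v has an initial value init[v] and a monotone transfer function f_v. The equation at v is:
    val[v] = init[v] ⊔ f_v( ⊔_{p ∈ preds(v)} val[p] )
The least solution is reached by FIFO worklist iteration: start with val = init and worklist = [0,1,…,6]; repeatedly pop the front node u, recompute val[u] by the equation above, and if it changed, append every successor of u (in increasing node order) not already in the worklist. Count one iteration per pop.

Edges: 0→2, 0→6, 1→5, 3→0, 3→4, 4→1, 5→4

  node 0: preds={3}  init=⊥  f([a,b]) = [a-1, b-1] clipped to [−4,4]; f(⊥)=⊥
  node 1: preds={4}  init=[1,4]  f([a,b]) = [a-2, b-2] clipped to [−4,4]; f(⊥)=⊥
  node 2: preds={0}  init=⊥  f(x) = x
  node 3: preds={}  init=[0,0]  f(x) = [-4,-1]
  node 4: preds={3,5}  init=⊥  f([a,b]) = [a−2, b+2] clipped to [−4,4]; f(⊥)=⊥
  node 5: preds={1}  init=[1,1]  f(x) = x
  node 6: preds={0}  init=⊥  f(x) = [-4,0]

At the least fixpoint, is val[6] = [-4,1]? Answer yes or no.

no

Worklist (15 pops):
  #1 pop 0: in=[0,0] → [-1,-1] (was ⊥); enqueue []
  #2 pop 1: in=⊥ → [1,4] (no change)
  #3 pop 2: in=[-1,-1] → [-1,-1] (was ⊥); enqueue []
  #4 pop 3: in=⊥ → [-4,0] (was [0,0]); enqueue [0]
  #5 pop 4: in=[-4,1] → [-4,3] (was ⊥); enqueue [1]
  #6 pop 5: in=[1,4] → [1,4] (was [1,1]); enqueue [4]
  #7 pop 6: in=[-1,-1] → [-4,0] (was ⊥); enqueue []
  #8 pop 0: in=[-4,0] → [-4,-1] (was [-1,-1]); enqueue [2,6]
  #9 pop 1: in=[-4,3] → [-4,4] (was [1,4]); enqueue [5]
  #10 pop 4: in=[-4,4] → [-4,4] (was [-4,3]); enqueue [1]
  #11 pop 2: in=[-4,-1] → [-4,-1] (was [-1,-1]); enqueue []
  #12 pop 6: in=[-4,-1] → [-4,0] (no change)
  #13 pop 5: in=[-4,4] → [-4,4] (was [1,4]); enqueue [4]
  #14 pop 1: in=[-4,4] → [-4,4] (no change)
  #15 pop 4: in=[-4,4] → [-4,4] (no change)

Fixpoint:
  val[0] = [-4,-1]
  val[1] = [-4,4]
  val[2] = [-4,-1]
  val[3] = [-4,0]
  val[4] = [-4,4]
  val[5] = [-4,4]
  val[6] = [-4,0]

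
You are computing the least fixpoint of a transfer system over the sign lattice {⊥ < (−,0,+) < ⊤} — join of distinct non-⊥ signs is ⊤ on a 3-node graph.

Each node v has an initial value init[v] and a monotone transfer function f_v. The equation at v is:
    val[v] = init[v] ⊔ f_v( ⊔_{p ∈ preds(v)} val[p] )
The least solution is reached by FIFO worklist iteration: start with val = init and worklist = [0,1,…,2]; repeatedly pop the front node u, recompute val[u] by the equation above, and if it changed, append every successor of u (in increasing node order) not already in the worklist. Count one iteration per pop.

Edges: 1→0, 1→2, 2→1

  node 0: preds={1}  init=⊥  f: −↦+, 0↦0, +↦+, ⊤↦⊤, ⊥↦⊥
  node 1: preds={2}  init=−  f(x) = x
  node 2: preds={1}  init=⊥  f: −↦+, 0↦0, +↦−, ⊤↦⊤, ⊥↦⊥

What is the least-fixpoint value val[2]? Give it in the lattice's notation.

⊤

Trace (7 dequeues):
  [1] u=0 | in − | out + | prev ⊥ | push {}
  [2] u=1 | in ⊥ | out − | ==
  [3] u=2 | in − | out + | prev ⊥ | push {1}
  [4] u=1 | in + | out ⊤ | prev − | push {0,2}
  [5] u=0 | in ⊤ | out ⊤ | prev + | push {}
  [6] u=2 | in ⊤ | out ⊤ | prev + | push {1}
  [7] u=1 | in ⊤ | out ⊤ | ==

Converged values:
  [0] ⊤
  [1] ⊤
  [2] ⊤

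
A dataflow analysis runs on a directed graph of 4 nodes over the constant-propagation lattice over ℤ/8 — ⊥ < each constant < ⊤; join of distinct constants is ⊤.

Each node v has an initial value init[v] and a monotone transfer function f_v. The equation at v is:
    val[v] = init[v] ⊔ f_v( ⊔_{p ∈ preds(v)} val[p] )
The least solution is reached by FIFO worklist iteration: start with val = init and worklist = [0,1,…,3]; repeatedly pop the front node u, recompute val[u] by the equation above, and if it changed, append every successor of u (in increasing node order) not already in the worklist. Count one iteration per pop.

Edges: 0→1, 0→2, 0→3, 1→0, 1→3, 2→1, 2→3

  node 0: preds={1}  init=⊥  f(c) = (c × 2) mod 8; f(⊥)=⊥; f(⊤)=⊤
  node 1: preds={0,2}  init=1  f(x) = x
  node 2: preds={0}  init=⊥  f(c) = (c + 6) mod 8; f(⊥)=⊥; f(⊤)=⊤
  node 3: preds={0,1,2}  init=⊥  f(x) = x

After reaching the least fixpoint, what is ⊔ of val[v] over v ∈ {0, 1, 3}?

⊤

Trace (9 dequeues):
  [1] u=0 | in 1 | out 2 | prev ⊥ | push {}
  [2] u=1 | in 2 | out ⊤ | prev 1 | push {0}
  [3] u=2 | in 2 | out 0 | prev ⊥ | push {1}
  [4] u=3 | in ⊤ | out ⊤ | prev ⊥ | push {}
  [5] u=0 | in ⊤ | out ⊤ | prev 2 | push {2,3}
  [6] u=1 | in ⊤ | out ⊤ | ==
  [7] u=2 | in ⊤ | out ⊤ | prev 0 | push {1}
  [8] u=3 | in ⊤ | out ⊤ | ==
  [9] u=1 | in ⊤ | out ⊤ | ==

Converged values:
  [0] ⊤
  [1] ⊤
  [2] ⊤
  [3] ⊤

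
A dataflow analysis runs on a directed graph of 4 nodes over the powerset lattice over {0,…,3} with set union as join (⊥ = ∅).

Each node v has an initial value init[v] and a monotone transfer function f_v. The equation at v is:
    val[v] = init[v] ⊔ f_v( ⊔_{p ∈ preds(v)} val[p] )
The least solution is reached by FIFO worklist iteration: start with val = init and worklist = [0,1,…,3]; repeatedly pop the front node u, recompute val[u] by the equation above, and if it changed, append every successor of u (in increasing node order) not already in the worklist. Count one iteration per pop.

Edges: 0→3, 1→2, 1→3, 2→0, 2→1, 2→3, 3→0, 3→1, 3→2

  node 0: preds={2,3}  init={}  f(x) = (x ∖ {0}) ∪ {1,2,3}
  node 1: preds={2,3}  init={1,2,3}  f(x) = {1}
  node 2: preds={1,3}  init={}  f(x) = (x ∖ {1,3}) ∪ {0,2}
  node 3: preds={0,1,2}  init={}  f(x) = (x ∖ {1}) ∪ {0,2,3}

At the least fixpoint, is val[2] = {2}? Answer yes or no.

Worklist (7 pops):
  #1 pop 0: in={} → {1,2,3} (was {}); enqueue []
  #2 pop 1: in={} → {1,2,3} (no change)
  #3 pop 2: in={1,2,3} → {0,2} (was {}); enqueue [0,1]
  #4 pop 3: in={0,1,2,3} → {0,2,3} (was {}); enqueue [2]
  #5 pop 0: in={0,2,3} → {1,2,3} (no change)
  #6 pop 1: in={0,2,3} → {1,2,3} (no change)
  #7 pop 2: in={0,1,2,3} → {0,2} (no change)

Fixpoint:
  val[0] = {1,2,3}
  val[1] = {1,2,3}
  val[2] = {0,2}
  val[3] = {0,2,3}

no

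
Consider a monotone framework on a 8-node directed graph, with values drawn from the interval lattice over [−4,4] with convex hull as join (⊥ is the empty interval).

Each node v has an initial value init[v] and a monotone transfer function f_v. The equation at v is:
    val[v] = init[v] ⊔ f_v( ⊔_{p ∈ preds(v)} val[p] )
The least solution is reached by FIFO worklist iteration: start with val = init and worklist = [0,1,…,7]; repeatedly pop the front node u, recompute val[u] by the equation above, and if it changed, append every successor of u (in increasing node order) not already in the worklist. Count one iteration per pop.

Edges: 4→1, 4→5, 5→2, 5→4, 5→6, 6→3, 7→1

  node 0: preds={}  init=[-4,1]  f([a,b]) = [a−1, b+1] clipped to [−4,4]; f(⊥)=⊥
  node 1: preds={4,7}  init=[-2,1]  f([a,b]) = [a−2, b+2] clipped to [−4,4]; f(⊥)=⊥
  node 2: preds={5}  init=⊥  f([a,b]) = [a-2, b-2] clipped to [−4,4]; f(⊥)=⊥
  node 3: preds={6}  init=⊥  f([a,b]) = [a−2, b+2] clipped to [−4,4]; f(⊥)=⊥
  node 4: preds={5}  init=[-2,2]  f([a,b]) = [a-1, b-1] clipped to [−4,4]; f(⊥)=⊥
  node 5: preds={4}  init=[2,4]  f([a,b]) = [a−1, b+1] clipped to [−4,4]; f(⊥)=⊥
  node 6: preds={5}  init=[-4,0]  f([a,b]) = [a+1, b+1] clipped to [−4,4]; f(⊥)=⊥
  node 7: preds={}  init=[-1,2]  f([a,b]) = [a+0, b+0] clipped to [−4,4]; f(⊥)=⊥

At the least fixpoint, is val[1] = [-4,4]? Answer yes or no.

yes

Worklist (17 pops):
  #1 pop 0: in=⊥ → [-4,1] (no change)
  #2 pop 1: in=[-2,2] → [-4,4] (was [-2,1]); enqueue []
  #3 pop 2: in=[2,4] → [0,2] (was ⊥); enqueue []
  #4 pop 3: in=[-4,0] → [-4,2] (was ⊥); enqueue []
  #5 pop 4: in=[2,4] → [-2,3] (was [-2,2]); enqueue [1]
  #6 pop 5: in=[-2,3] → [-3,4] (was [2,4]); enqueue [2,4]
  #7 pop 6: in=[-3,4] → [-4,4] (was [-4,0]); enqueue [3]
  #8 pop 7: in=⊥ → [-1,2] (no change)
  #9 pop 1: in=[-2,3] → [-4,4] (no change)
  #10 pop 2: in=[-3,4] → [-4,2] (was [0,2]); enqueue []
  #11 pop 4: in=[-3,4] → [-4,3] (was [-2,3]); enqueue [1,5]
  #12 pop 3: in=[-4,4] → [-4,4] (was [-4,2]); enqueue []
  #13 pop 1: in=[-4,3] → [-4,4] (no change)
  #14 pop 5: in=[-4,3] → [-4,4] (was [-3,4]); enqueue [2,4,6]
  #15 pop 2: in=[-4,4] → [-4,2] (no change)
  #16 pop 4: in=[-4,4] → [-4,3] (no change)
  #17 pop 6: in=[-4,4] → [-4,4] (no change)

Fixpoint:
  val[0] = [-4,1]
  val[1] = [-4,4]
  val[2] = [-4,2]
  val[3] = [-4,4]
  val[4] = [-4,3]
  val[5] = [-4,4]
  val[6] = [-4,4]
  val[7] = [-1,2]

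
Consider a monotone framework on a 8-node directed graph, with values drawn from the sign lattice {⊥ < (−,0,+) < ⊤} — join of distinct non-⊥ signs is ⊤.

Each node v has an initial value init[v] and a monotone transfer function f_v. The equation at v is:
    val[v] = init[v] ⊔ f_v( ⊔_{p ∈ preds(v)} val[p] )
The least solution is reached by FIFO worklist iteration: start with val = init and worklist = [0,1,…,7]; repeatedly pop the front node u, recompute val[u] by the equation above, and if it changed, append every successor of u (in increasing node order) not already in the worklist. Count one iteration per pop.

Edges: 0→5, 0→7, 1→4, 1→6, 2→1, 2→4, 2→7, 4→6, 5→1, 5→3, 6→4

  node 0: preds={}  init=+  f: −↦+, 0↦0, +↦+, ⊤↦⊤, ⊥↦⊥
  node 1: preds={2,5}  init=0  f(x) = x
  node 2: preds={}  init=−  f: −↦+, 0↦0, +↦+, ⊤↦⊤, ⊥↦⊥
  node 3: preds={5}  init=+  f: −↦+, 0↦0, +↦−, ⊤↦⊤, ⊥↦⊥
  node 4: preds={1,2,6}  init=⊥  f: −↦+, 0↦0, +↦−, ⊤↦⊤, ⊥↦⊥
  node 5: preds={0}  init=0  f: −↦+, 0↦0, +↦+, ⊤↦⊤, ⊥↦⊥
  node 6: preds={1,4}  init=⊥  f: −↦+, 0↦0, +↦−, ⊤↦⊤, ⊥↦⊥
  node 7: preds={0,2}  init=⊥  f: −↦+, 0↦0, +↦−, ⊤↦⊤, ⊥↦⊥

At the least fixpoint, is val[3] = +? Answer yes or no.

no

Worklist (11 pops):
  #1 pop 0: in=⊥ → + (no change)
  #2 pop 1: in=⊤ → ⊤ (was 0); enqueue []
  #3 pop 2: in=⊥ → − (no change)
  #4 pop 3: in=0 → ⊤ (was +); enqueue []
  #5 pop 4: in=⊤ → ⊤ (was ⊥); enqueue []
  #6 pop 5: in=+ → ⊤ (was 0); enqueue [1,3]
  #7 pop 6: in=⊤ → ⊤ (was ⊥); enqueue [4]
  #8 pop 7: in=⊤ → ⊤ (was ⊥); enqueue []
  #9 pop 1: in=⊤ → ⊤ (no change)
  #10 pop 3: in=⊤ → ⊤ (no change)
  #11 pop 4: in=⊤ → ⊤ (no change)

Fixpoint:
  val[0] = +
  val[1] = ⊤
  val[2] = −
  val[3] = ⊤
  val[4] = ⊤
  val[5] = ⊤
  val[6] = ⊤
  val[7] = ⊤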